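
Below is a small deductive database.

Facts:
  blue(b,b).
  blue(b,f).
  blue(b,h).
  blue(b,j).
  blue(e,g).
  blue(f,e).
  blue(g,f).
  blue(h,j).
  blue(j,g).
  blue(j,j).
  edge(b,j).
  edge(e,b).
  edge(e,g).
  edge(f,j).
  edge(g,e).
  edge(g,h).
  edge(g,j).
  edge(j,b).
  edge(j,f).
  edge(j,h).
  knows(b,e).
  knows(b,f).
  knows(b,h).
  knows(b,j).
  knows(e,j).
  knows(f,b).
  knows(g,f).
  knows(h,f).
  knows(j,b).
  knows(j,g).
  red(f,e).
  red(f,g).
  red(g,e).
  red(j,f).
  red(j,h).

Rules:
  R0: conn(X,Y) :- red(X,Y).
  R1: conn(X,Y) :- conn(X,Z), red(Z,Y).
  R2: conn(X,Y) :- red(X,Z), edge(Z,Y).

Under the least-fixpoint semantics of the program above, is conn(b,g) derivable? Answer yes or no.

no

round 1: derive conn(f,e) via R0 from red(f,e)
round 1: derive conn(f,g) via R0 from red(f,g)
round 1: derive conn(g,e) via R0 from red(g,e)
round 1: derive conn(j,f) via R0 from red(j,f)
round 1: derive conn(j,h) via R0 from red(j,h)
round 1: derive conn(f,b) via R2 from red(f,e), edge(e,b)
round 1: derive conn(f,h) via R2 from red(f,g), edge(g,h)
round 1: derive conn(f,j) via R2 from red(f,g), edge(g,j)
round 1: derive conn(g,b) via R2 from red(g,e), edge(e,b)
round 1: derive conn(g,g) via R2 from red(g,e), edge(e,g)
round 1: derive conn(j,j) via R2 from red(j,f), edge(f,j)
round 2: derive conn(f,f) via R1 from conn(f,j), red(j,f)
round 2: derive conn(j,e) via R1 from conn(j,f), red(f,e)
round 2: derive conn(j,g) via R1 from conn(j,f), red(f,g)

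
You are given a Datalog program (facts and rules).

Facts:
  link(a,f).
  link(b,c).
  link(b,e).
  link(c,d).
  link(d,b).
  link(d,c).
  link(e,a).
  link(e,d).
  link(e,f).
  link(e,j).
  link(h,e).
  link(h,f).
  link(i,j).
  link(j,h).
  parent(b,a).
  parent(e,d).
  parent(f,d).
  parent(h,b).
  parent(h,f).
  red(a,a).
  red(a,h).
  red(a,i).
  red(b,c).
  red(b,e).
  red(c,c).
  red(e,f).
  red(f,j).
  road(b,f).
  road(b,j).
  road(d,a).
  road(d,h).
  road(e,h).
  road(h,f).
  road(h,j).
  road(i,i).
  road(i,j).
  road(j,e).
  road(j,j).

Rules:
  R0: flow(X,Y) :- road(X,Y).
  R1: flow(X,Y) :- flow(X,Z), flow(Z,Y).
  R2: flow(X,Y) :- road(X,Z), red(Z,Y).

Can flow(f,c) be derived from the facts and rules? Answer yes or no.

no

round 1: derive flow(b,f) via R0 from road(b,f)
round 1: derive flow(b,j) via R0 from road(b,j)
round 1: derive flow(d,a) via R0 from road(d,a)
round 1: derive flow(d,h) via R0 from road(d,h)
round 1: derive flow(e,h) via R0 from road(e,h)
round 1: derive flow(h,f) via R0 from road(h,f)
round 1: derive flow(h,j) via R0 from road(h,j)
round 1: derive flow(i,i) via R0 from road(i,i)
round 1: derive flow(i,j) via R0 from road(i,j)
round 1: derive flow(j,e) via R0 from road(j,e)
round 1: derive flow(j,j) via R0 from road(j,j)
round 1: derive flow(d,i) via R2 from road(d,a), red(a,i)
round 1: derive flow(j,f) via R2 from road(j,e), red(e,f)
round 2: derive flow(b,e) via R1 from flow(b,j), flow(j,e)
round 2: derive flow(d,f) via R1 from flow(d,h), flow(h,f)
round 2: derive flow(d,j) via R1 from flow(d,h), flow(h,j)
round 2: derive flow(e,f) via R1 from flow(e,h), flow(h,f)
round 2: derive flow(e,j) via R1 from flow(e,h), flow(h,j)
round 2: derive flow(h,e) via R1 from flow(h,j), flow(j,e)
round 2: derive flow(i,e) via R1 from flow(i,j), flow(j,e)
round 2: derive flow(i,f) via R1 from flow(i,j), flow(j,f)
round 2: derive flow(j,h) via R1 from flow(j,e), flow(e,h)
round 3: derive flow(b,h) via R1 from flow(b,e), flow(e,h)
round 3: derive flow(d,e) via R1 from flow(d,h), flow(h,e)
round 3: derive flow(e,e) via R1 from flow(e,h), flow(h,e)
round 3: derive flow(h,h) via R1 from flow(h,e), flow(e,h)
round 3: derive flow(i,h) via R1 from flow(i,e), flow(e,h)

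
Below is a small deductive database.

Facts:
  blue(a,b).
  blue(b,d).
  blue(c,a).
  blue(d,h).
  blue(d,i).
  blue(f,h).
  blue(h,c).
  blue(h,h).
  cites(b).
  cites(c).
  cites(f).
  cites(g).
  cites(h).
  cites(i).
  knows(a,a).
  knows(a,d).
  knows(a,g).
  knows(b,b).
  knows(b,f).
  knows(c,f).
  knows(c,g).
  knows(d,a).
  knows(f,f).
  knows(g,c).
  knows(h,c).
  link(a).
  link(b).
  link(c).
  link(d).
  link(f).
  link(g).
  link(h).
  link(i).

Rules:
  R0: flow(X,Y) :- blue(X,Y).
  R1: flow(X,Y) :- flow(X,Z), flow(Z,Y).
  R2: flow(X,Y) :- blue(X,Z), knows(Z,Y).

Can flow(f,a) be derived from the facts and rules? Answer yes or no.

round 1: derive flow(a,b) via R0 from blue(a,b)
round 1: derive flow(b,d) via R0 from blue(b,d)
round 1: derive flow(c,a) via R0 from blue(c,a)
round 1: derive flow(d,h) via R0 from blue(d,h)
round 1: derive flow(d,i) via R0 from blue(d,i)
round 1: derive flow(f,h) via R0 from blue(f,h)
round 1: derive flow(h,c) via R0 from blue(h,c)
round 1: derive flow(h,h) via R0 from blue(h,h)
round 1: derive flow(a,f) via R2 from blue(a,b), knows(b,f)
round 1: derive flow(b,a) via R2 from blue(b,d), knows(d,a)
round 1: derive flow(c,d) via R2 from blue(c,a), knows(a,d)
round 1: derive flow(c,g) via R2 from blue(c,a), knows(a,g)
round 1: derive flow(d,c) via R2 from blue(d,h), knows(h,c)
round 1: derive flow(f,c) via R2 from blue(f,h), knows(h,c)
round 1: derive flow(h,f) via R2 from blue(h,c), knows(c,f)
round 1: derive flow(h,g) via R2 from blue(h,c), knows(c,g)
round 2: derive flow(a,a) via R1 from flow(a,b), flow(b,a)
round 2: derive flow(a,c) via R1 from flow(a,f), flow(f,c)
round 2: derive flow(a,d) via R1 from flow(a,b), flow(b,d)
round 2: derive flow(a,h) via R1 from flow(a,f), flow(f,h)
round 2: derive flow(b,b) via R1 from flow(b,a), flow(a,b)
round 2: derive flow(b,c) via R1 from flow(b,d), flow(d,c)
round 2: derive flow(b,f) via R1 from flow(b,a), flow(a,f)
round 2: derive flow(b,h) via R1 from flow(b,d), flow(d,h)
round 2: derive flow(b,i) via R1 from flow(b,d), flow(d,i)
round 2: derive flow(c,b) via R1 from flow(c,a), flow(a,b)
round 2: derive flow(c,c) via R1 from flow(c,d), flow(d,c)
round 2: derive flow(c,f) via R1 from flow(c,a), flow(a,f)
round 2: derive flow(c,h) via R1 from flow(c,d), flow(d,h)
round 2: derive flow(c,i) via R1 from flow(c,d), flow(d,i)
round 2: derive flow(d,a) via R1 from flow(d,c), flow(c,a)
round 2: derive flow(d,d) via R1 from flow(d,c), flow(c,d)
round 2: derive flow(d,f) via R1 from flow(d,h), flow(h,f)
round 2: derive flow(d,g) via R1 from flow(d,c), flow(c,g)
round 2: derive flow(f,a) via R1 from flow(f,c), flow(c,a)
round 2: derive flow(f,d) via R1 from flow(f,c), flow(c,d)
round 2: derive flow(f,f) via R1 from flow(f,h), flow(h,f)
round 2: derive flow(f,g) via R1 from flow(f,c), flow(c,g)
round 2: derive flow(h,a) via R1 from flow(h,c), flow(c,a)
round 2: derive flow(h,d) via R1 from flow(h,c), flow(c,d)
round 3: derive flow(a,g) via R1 from flow(a,c), flow(c,g)
round 3: derive flow(a,i) via R1 from flow(a,b), flow(b,i)
round 3: derive flow(b,g) via R1 from flow(b,c), flow(c,g)
round 3: derive flow(d,b) via R1 from flow(d,a), flow(a,b)
round 3: derive flow(f,b) via R1 from flow(f,a), flow(a,b)
round 3: derive flow(f,i) via R1 from flow(f,c), flow(c,i)
round 3: derive flow(h,b) via R1 from flow(h,a), flow(a,b)
round 3: derive flow(h,i) via R1 from flow(h,c), flow(c,i)

yes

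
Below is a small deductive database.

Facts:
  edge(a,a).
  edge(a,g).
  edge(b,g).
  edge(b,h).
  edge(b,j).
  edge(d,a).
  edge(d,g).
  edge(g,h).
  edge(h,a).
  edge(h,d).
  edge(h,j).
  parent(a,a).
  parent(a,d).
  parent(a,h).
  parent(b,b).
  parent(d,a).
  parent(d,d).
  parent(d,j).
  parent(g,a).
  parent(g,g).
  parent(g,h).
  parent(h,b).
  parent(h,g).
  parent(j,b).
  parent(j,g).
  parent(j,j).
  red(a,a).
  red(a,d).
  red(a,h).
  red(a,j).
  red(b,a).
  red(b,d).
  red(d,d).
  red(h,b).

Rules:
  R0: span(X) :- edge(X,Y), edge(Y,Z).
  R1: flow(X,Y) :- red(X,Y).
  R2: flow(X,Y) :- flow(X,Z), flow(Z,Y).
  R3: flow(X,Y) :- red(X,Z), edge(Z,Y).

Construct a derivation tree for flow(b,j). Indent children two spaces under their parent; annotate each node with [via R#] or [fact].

round 1: derive flow(a,a) via R1 from red(a,a)
round 1: derive flow(a,d) via R1 from red(a,d)
round 1: derive flow(a,h) via R1 from red(a,h)
round 1: derive flow(a,j) via R1 from red(a,j)
round 1: derive flow(b,a) via R1 from red(b,a)
round 1: derive flow(b,d) via R1 from red(b,d)
round 1: derive flow(d,d) via R1 from red(d,d)
round 1: derive flow(h,b) via R1 from red(h,b)
round 1: derive flow(a,g) via R3 from red(a,a), edge(a,g)
round 1: derive flow(b,g) via R3 from red(b,a), edge(a,g)
round 1: derive flow(d,a) via R3 from red(d,d), edge(d,a)
round 1: derive flow(d,g) via R3 from red(d,d), edge(d,g)
round 1: derive flow(h,g) via R3 from red(h,b), edge(b,g)
round 1: derive flow(h,h) via R3 from red(h,b), edge(b,h)
round 1: derive flow(h,j) via R3 from red(h,b), edge(b,j)
round 2: derive flow(a,b) via R2 from flow(a,h), flow(h,b)
round 2: derive flow(b,h) via R2 from flow(b,a), flow(a,h)
round 2: derive flow(b,j) via R2 from flow(b,a), flow(a,j)
round 2: derive flow(d,h) via R2 from flow(d,a), flow(a,h)
round 2: derive flow(d,j) via R2 from flow(d,a), flow(a,j)
round 2: derive flow(h,a) via R2 from flow(h,b), flow(b,a)
round 2: derive flow(h,d) via R2 from flow(h,b), flow(b,d)
round 3: derive flow(b,b) via R2 from flow(b,a), flow(a,b)
round 3: derive flow(d,b) via R2 from flow(d,a), flow(a,b)

flow(b,j)  [via R2]
  flow(b,a)  [via R1]
    red(b,a)  [fact]
  flow(a,j)  [via R1]
    red(a,j)  [fact]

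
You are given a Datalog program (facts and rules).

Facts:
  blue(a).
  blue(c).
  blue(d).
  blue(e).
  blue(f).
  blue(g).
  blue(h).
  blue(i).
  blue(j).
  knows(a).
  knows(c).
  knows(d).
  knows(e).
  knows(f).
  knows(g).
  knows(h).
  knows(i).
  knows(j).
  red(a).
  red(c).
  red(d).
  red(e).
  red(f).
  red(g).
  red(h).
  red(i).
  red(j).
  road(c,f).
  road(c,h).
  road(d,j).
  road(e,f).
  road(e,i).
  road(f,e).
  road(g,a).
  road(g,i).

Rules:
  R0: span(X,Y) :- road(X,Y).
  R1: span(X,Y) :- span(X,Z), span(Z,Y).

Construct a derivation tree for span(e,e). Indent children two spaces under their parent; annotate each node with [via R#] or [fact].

round 1: derive span(c,f) via R0 from road(c,f)
round 1: derive span(c,h) via R0 from road(c,h)
round 1: derive span(d,j) via R0 from road(d,j)
round 1: derive span(e,f) via R0 from road(e,f)
round 1: derive span(e,i) via R0 from road(e,i)
round 1: derive span(f,e) via R0 from road(f,e)
round 1: derive span(g,a) via R0 from road(g,a)
round 1: derive span(g,i) via R0 from road(g,i)
round 2: derive span(c,e) via R1 from span(c,f), span(f,e)
round 2: derive span(e,e) via R1 from span(e,f), span(f,e)
round 2: derive span(f,f) via R1 from span(f,e), span(e,f)
round 2: derive span(f,i) via R1 from span(f,e), span(e,i)
round 3: derive span(c,i) via R1 from span(c,e), span(e,i)

span(e,e)  [via R1]
  span(e,f)  [via R0]
    road(e,f)  [fact]
  span(f,e)  [via R0]
    road(f,e)  [fact]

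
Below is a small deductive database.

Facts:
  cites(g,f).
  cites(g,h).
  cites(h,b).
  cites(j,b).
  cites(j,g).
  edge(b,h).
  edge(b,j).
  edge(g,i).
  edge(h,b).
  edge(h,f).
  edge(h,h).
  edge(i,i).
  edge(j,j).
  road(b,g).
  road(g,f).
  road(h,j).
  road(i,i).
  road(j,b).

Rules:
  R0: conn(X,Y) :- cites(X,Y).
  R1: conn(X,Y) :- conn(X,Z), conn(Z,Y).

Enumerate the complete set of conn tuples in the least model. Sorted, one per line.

conn(g,b)
conn(g,f)
conn(g,h)
conn(h,b)
conn(j,b)
conn(j,f)
conn(j,g)
conn(j,h)

round 1: derive conn(g,f) via R0 from cites(g,f)
round 1: derive conn(g,h) via R0 from cites(g,h)
round 1: derive conn(h,b) via R0 from cites(h,b)
round 1: derive conn(j,b) via R0 from cites(j,b)
round 1: derive conn(j,g) via R0 from cites(j,g)
round 2: derive conn(g,b) via R1 from conn(g,h), conn(h,b)
round 2: derive conn(j,f) via R1 from conn(j,g), conn(g,f)
round 2: derive conn(j,h) via R1 from conn(j,g), conn(g,h)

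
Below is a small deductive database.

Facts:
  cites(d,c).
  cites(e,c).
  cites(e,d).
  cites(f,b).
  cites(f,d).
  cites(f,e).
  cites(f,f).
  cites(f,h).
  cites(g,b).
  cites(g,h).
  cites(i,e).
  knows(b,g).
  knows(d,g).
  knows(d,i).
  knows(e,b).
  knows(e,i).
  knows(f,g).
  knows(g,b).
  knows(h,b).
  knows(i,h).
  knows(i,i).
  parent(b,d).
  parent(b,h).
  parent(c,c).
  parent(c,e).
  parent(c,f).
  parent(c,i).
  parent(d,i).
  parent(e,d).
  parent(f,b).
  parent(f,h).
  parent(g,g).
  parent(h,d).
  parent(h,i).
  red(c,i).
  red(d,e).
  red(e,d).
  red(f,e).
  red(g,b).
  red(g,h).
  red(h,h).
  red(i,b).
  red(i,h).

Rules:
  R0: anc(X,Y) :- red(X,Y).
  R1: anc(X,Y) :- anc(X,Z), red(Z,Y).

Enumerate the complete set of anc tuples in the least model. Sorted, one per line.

anc(c,b)
anc(c,h)
anc(c,i)
anc(d,d)
anc(d,e)
anc(e,d)
anc(e,e)
anc(f,d)
anc(f,e)
anc(g,b)
anc(g,h)
anc(h,h)
anc(i,b)
anc(i,h)

round 1: derive anc(c,i) via R0 from red(c,i)
round 1: derive anc(d,e) via R0 from red(d,e)
round 1: derive anc(e,d) via R0 from red(e,d)
round 1: derive anc(f,e) via R0 from red(f,e)
round 1: derive anc(g,b) via R0 from red(g,b)
round 1: derive anc(g,h) via R0 from red(g,h)
round 1: derive anc(h,h) via R0 from red(h,h)
round 1: derive anc(i,b) via R0 from red(i,b)
round 1: derive anc(i,h) via R0 from red(i,h)
round 2: derive anc(c,b) via R1 from anc(c,i), red(i,b)
round 2: derive anc(c,h) via R1 from anc(c,i), red(i,h)
round 2: derive anc(d,d) via R1 from anc(d,e), red(e,d)
round 2: derive anc(e,e) via R1 from anc(e,d), red(d,e)
round 2: derive anc(f,d) via R1 from anc(f,e), red(e,d)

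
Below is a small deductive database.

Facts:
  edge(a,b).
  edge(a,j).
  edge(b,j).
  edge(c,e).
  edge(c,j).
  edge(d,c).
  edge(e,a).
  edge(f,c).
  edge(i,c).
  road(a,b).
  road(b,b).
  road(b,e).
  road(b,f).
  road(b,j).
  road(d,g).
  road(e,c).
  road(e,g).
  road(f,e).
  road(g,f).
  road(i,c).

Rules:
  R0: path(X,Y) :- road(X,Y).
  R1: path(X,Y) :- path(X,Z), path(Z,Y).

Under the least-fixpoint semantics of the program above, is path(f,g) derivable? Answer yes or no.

round 1: derive path(a,b) via R0 from road(a,b)
round 1: derive path(b,b) via R0 from road(b,b)
round 1: derive path(b,e) via R0 from road(b,e)
round 1: derive path(b,f) via R0 from road(b,f)
round 1: derive path(b,j) via R0 from road(b,j)
round 1: derive path(d,g) via R0 from road(d,g)
round 1: derive path(e,c) via R0 from road(e,c)
round 1: derive path(e,g) via R0 from road(e,g)
round 1: derive path(f,e) via R0 from road(f,e)
round 1: derive path(g,f) via R0 from road(g,f)
round 1: derive path(i,c) via R0 from road(i,c)
round 2: derive path(a,e) via R1 from path(a,b), path(b,e)
round 2: derive path(a,f) via R1 from path(a,b), path(b,f)
round 2: derive path(a,j) via R1 from path(a,b), path(b,j)
round 2: derive path(b,c) via R1 from path(b,e), path(e,c)
round 2: derive path(b,g) via R1 from path(b,e), path(e,g)
round 2: derive path(d,f) via R1 from path(d,g), path(g,f)
round 2: derive path(e,f) via R1 from path(e,g), path(g,f)
round 2: derive path(f,c) via R1 from path(f,e), path(e,c)
round 2: derive path(f,g) via R1 from path(f,e), path(e,g)
round 2: derive path(g,e) via R1 from path(g,f), path(f,e)
round 3: derive path(a,c) via R1 from path(a,b), path(b,c)
round 3: derive path(a,g) via R1 from path(a,b), path(b,g)
round 3: derive path(d,c) via R1 from path(d,f), path(f,c)
round 3: derive path(d,e) via R1 from path(d,f), path(f,e)
round 3: derive path(e,e) via R1 from path(e,f), path(f,e)
round 3: derive path(f,f) via R1 from path(f,e), path(e,f)
round 3: derive path(g,c) via R1 from path(g,e), path(e,c)
round 3: derive path(g,g) via R1 from path(g,e), path(e,g)

yes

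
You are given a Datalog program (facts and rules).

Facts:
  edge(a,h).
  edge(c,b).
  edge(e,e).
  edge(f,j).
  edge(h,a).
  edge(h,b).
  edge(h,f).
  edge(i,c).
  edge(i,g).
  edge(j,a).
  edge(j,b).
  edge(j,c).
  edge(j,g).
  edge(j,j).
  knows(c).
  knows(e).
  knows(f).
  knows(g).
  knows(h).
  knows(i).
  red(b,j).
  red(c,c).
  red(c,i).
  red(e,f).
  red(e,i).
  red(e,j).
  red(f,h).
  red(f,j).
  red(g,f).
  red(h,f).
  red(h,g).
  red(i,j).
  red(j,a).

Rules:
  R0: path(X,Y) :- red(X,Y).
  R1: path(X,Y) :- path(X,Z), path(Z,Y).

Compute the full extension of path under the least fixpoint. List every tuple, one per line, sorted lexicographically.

path(b,a)
path(b,j)
path(c,a)
path(c,c)
path(c,i)
path(c,j)
path(e,a)
path(e,f)
path(e,g)
path(e,h)
path(e,i)
path(e,j)
path(f,a)
path(f,f)
path(f,g)
path(f,h)
path(f,j)
path(g,a)
path(g,f)
path(g,g)
path(g,h)
path(g,j)
path(h,a)
path(h,f)
path(h,g)
path(h,h)
path(h,j)
path(i,a)
path(i,j)
path(j,a)

round 1: derive path(b,j) via R0 from red(b,j)
round 1: derive path(c,c) via R0 from red(c,c)
round 1: derive path(c,i) via R0 from red(c,i)
round 1: derive path(e,f) via R0 from red(e,f)
round 1: derive path(e,i) via R0 from red(e,i)
round 1: derive path(e,j) via R0 from red(e,j)
round 1: derive path(f,h) via R0 from red(f,h)
round 1: derive path(f,j) via R0 from red(f,j)
round 1: derive path(g,f) via R0 from red(g,f)
round 1: derive path(h,f) via R0 from red(h,f)
round 1: derive path(h,g) via R0 from red(h,g)
round 1: derive path(i,j) via R0 from red(i,j)
round 1: derive path(j,a) via R0 from red(j,a)
round 2: derive path(b,a) via R1 from path(b,j), path(j,a)
round 2: derive path(c,j) via R1 from path(c,i), path(i,j)
round 2: derive path(e,a) via R1 from path(e,j), path(j,a)
round 2: derive path(e,h) via R1 from path(e,f), path(f,h)
round 2: derive path(f,a) via R1 from path(f,j), path(j,a)
round 2: derive path(f,f) via R1 from path(f,h), path(h,f)
round 2: derive path(f,g) via R1 from path(f,h), path(h,g)
round 2: derive path(g,h) via R1 from path(g,f), path(f,h)
round 2: derive path(g,j) via R1 from path(g,f), path(f,j)
round 2: derive path(h,h) via R1 from path(h,f), path(f,h)
round 2: derive path(h,j) via R1 from path(h,f), path(f,j)
round 2: derive path(i,a) via R1 from path(i,j), path(j,a)
round 3: derive path(c,a) via R1 from path(c,i), path(i,a)
round 3: derive path(e,g) via R1 from path(e,f), path(f,g)
round 3: derive path(g,a) via R1 from path(g,f), path(f,a)
round 3: derive path(g,g) via R1 from path(g,f), path(f,g)
round 3: derive path(h,a) via R1 from path(h,f), path(f,a)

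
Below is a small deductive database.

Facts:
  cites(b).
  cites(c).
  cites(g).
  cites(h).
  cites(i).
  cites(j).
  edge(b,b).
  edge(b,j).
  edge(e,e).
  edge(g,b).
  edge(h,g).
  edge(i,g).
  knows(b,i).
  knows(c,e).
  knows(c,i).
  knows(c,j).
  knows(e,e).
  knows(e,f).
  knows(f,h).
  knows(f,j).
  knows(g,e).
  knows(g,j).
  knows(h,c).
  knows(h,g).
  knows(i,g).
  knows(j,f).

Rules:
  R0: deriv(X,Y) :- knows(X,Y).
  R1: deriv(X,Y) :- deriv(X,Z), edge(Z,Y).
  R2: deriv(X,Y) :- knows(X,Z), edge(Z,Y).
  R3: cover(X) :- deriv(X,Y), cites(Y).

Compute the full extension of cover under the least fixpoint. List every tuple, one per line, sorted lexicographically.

round 1: derive deriv(b,i) via R0 from knows(b,i)
round 1: derive deriv(c,e) via R0 from knows(c,e)
round 1: derive deriv(c,i) via R0 from knows(c,i)
round 1: derive deriv(c,j) via R0 from knows(c,j)
round 1: derive deriv(e,e) via R0 from knows(e,e)
round 1: derive deriv(e,f) via R0 from knows(e,f)
round 1: derive deriv(f,h) via R0 from knows(f,h)
round 1: derive deriv(f,j) via R0 from knows(f,j)
round 1: derive deriv(g,e) via R0 from knows(g,e)
round 1: derive deriv(g,j) via R0 from knows(g,j)
round 1: derive deriv(h,c) via R0 from knows(h,c)
round 1: derive deriv(h,g) via R0 from knows(h,g)
round 1: derive deriv(i,g) via R0 from knows(i,g)
round 1: derive deriv(j,f) via R0 from knows(j,f)
round 1: derive deriv(b,g) via R2 from knows(b,i), edge(i,g)
round 1: derive deriv(c,g) via R2 from knows(c,i), edge(i,g)
round 1: derive deriv(f,g) via R2 from knows(f,h), edge(h,g)
round 1: derive deriv(h,b) via R2 from knows(h,g), edge(g,b)
round 1: derive deriv(i,b) via R2 from knows(i,g), edge(g,b)
round 2: derive deriv(b,b) via R1 from deriv(b,g), edge(g,b)
round 2: derive deriv(c,b) via R1 from deriv(c,g), edge(g,b)
round 2: derive deriv(f,b) via R1 from deriv(f,g), edge(g,b)
round 2: derive deriv(h,j) via R1 from deriv(h,b), edge(b,j)
round 2: derive deriv(i,j) via R1 from deriv(i,b), edge(b,j)
round 2: derive cover(b) via R3 from deriv(b,g), cites(g)
round 2: derive cover(c) via R3 from deriv(c,g), cites(g)
round 2: derive cover(f) via R3 from deriv(f,g), cites(g)
round 2: derive cover(g) via R3 from deriv(g,j), cites(j)
round 2: derive cover(h) via R3 from deriv(h,b), cites(b)
round 2: derive cover(i) via R3 from deriv(i,b), cites(b)
round 3: derive deriv(b,j) via R1 from deriv(b,b), edge(b,j)

cover(b)
cover(c)
cover(f)
cover(g)
cover(h)
cover(i)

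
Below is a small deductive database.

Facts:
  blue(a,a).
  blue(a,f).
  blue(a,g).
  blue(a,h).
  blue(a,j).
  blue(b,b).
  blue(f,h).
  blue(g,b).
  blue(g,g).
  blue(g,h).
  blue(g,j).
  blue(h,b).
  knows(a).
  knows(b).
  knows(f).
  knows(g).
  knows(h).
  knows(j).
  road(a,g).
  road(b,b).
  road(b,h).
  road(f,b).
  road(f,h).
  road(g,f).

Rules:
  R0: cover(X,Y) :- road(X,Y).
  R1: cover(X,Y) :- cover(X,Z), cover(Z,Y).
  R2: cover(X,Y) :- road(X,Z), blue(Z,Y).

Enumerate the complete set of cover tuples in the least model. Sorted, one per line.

cover(a,b)
cover(a,f)
cover(a,g)
cover(a,h)
cover(a,j)
cover(b,b)
cover(b,h)
cover(f,b)
cover(f,h)
cover(g,b)
cover(g,f)
cover(g,h)

round 1: derive cover(a,g) via R0 from road(a,g)
round 1: derive cover(b,b) via R0 from road(b,b)
round 1: derive cover(b,h) via R0 from road(b,h)
round 1: derive cover(f,b) via R0 from road(f,b)
round 1: derive cover(f,h) via R0 from road(f,h)
round 1: derive cover(g,f) via R0 from road(g,f)
round 1: derive cover(a,b) via R2 from road(a,g), blue(g,b)
round 1: derive cover(a,h) via R2 from road(a,g), blue(g,h)
round 1: derive cover(a,j) via R2 from road(a,g), blue(g,j)
round 1: derive cover(g,h) via R2 from road(g,f), blue(f,h)
round 2: derive cover(a,f) via R1 from cover(a,g), cover(g,f)
round 2: derive cover(g,b) via R1 from cover(g,f), cover(f,b)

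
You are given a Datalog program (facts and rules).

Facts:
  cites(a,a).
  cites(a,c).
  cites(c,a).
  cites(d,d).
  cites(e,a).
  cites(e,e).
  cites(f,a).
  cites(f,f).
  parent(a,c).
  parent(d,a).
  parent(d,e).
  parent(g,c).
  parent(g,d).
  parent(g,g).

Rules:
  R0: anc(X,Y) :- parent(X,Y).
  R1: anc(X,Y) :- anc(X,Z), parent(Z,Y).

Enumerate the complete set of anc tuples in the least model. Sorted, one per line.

round 1: derive anc(a,c) via R0 from parent(a,c)
round 1: derive anc(d,a) via R0 from parent(d,a)
round 1: derive anc(d,e) via R0 from parent(d,e)
round 1: derive anc(g,c) via R0 from parent(g,c)
round 1: derive anc(g,d) via R0 from parent(g,d)
round 1: derive anc(g,g) via R0 from parent(g,g)
round 2: derive anc(d,c) via R1 from anc(d,a), parent(a,c)
round 2: derive anc(g,a) via R1 from anc(g,d), parent(d,a)
round 2: derive anc(g,e) via R1 from anc(g,d), parent(d,e)

anc(a,c)
anc(d,a)
anc(d,c)
anc(d,e)
anc(g,a)
anc(g,c)
anc(g,d)
anc(g,e)
anc(g,g)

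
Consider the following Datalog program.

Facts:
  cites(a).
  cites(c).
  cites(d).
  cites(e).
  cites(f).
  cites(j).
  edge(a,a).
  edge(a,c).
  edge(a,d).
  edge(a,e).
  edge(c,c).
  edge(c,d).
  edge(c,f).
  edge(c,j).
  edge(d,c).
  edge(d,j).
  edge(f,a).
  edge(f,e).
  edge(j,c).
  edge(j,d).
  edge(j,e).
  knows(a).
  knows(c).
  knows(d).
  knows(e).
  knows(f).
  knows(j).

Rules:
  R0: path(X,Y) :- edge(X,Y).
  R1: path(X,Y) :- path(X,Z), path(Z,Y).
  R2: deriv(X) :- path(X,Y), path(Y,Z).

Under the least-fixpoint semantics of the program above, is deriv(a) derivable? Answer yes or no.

yes

round 1: derive path(a,a) via R0 from edge(a,a)
round 1: derive path(a,c) via R0 from edge(a,c)
round 1: derive path(a,d) via R0 from edge(a,d)
round 1: derive path(a,e) via R0 from edge(a,e)
round 1: derive path(c,c) via R0 from edge(c,c)
round 1: derive path(c,d) via R0 from edge(c,d)
round 1: derive path(c,f) via R0 from edge(c,f)
round 1: derive path(c,j) via R0 from edge(c,j)
round 1: derive path(d,c) via R0 from edge(d,c)
round 1: derive path(d,j) via R0 from edge(d,j)
round 1: derive path(f,a) via R0 from edge(f,a)
round 1: derive path(f,e) via R0 from edge(f,e)
round 1: derive path(j,c) via R0 from edge(j,c)
round 1: derive path(j,d) via R0 from edge(j,d)
round 1: derive path(j,e) via R0 from edge(j,e)
round 2: derive path(a,f) via R1 from path(a,c), path(c,f)
round 2: derive path(a,j) via R1 from path(a,c), path(c,j)
round 2: derive path(c,a) via R1 from path(c,f), path(f,a)
round 2: derive path(c,e) via R1 from path(c,f), path(f,e)
round 2: derive path(d,d) via R1 from path(d,c), path(c,d)
round 2: derive path(d,e) via R1 from path(d,j), path(j,e)
round 2: derive path(d,f) via R1 from path(d,c), path(c,f)
round 2: derive path(f,c) via R1 from path(f,a), path(a,c)
round 2: derive path(f,d) via R1 from path(f,a), path(a,d)
round 2: derive path(j,f) via R1 from path(j,c), path(c,f)
round 2: derive path(j,j) via R1 from path(j,c), path(c,j)
round 2: derive deriv(a) via R2 from path(a,a), path(a,a)
round 2: derive deriv(c) via R2 from path(c,c), path(c,c)
round 2: derive deriv(d) via R2 from path(d,c), path(c,c)
round 2: derive deriv(f) via R2 from path(f,a), path(a,a)
round 2: derive deriv(j) via R2 from path(j,c), path(c,c)
round 3: derive path(d,a) via R1 from path(d,c), path(c,a)
round 3: derive path(f,f) via R1 from path(f,a), path(a,f)
round 3: derive path(f,j) via R1 from path(f,a), path(a,j)
round 3: derive path(j,a) via R1 from path(j,c), path(c,a)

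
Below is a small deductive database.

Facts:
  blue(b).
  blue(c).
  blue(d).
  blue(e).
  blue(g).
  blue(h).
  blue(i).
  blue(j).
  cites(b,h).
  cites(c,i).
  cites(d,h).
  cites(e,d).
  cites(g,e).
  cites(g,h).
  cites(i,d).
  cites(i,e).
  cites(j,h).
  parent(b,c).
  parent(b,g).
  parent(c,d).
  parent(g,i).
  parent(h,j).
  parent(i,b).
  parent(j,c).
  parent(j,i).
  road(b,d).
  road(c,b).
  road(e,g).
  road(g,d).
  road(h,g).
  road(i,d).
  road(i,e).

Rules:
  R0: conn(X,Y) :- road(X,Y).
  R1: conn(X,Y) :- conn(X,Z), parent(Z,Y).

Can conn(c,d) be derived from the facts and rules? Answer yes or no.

yes

round 1: derive conn(b,d) via R0 from road(b,d)
round 1: derive conn(c,b) via R0 from road(c,b)
round 1: derive conn(e,g) via R0 from road(e,g)
round 1: derive conn(g,d) via R0 from road(g,d)
round 1: derive conn(h,g) via R0 from road(h,g)
round 1: derive conn(i,d) via R0 from road(i,d)
round 1: derive conn(i,e) via R0 from road(i,e)
round 2: derive conn(c,c) via R1 from conn(c,b), parent(b,c)
round 2: derive conn(c,g) via R1 from conn(c,b), parent(b,g)
round 2: derive conn(e,i) via R1 from conn(e,g), parent(g,i)
round 2: derive conn(h,i) via R1 from conn(h,g), parent(g,i)
round 3: derive conn(c,d) via R1 from conn(c,c), parent(c,d)
round 3: derive conn(c,i) via R1 from conn(c,g), parent(g,i)
round 3: derive conn(e,b) via R1 from conn(e,i), parent(i,b)
round 3: derive conn(h,b) via R1 from conn(h,i), parent(i,b)
round 4: derive conn(e,c) via R1 from conn(e,b), parent(b,c)
round 4: derive conn(h,c) via R1 from conn(h,b), parent(b,c)
round 5: derive conn(e,d) via R1 from conn(e,c), parent(c,d)
round 5: derive conn(h,d) via R1 from conn(h,c), parent(c,d)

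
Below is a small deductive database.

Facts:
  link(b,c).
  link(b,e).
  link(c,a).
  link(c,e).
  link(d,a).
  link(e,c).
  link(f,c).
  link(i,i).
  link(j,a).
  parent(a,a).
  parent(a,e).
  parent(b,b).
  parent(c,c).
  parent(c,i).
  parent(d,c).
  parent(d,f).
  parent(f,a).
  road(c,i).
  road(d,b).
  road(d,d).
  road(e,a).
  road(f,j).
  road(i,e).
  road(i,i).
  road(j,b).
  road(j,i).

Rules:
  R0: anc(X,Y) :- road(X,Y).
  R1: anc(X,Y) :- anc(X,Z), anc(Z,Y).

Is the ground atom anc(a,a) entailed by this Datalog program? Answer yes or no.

no

round 1: derive anc(c,i) via R0 from road(c,i)
round 1: derive anc(d,b) via R0 from road(d,b)
round 1: derive anc(d,d) via R0 from road(d,d)
round 1: derive anc(e,a) via R0 from road(e,a)
round 1: derive anc(f,j) via R0 from road(f,j)
round 1: derive anc(i,e) via R0 from road(i,e)
round 1: derive anc(i,i) via R0 from road(i,i)
round 1: derive anc(j,b) via R0 from road(j,b)
round 1: derive anc(j,i) via R0 from road(j,i)
round 2: derive anc(c,e) via R1 from anc(c,i), anc(i,e)
round 2: derive anc(f,b) via R1 from anc(f,j), anc(j,b)
round 2: derive anc(f,i) via R1 from anc(f,j), anc(j,i)
round 2: derive anc(i,a) via R1 from anc(i,e), anc(e,a)
round 2: derive anc(j,e) via R1 from anc(j,i), anc(i,e)
round 3: derive anc(c,a) via R1 from anc(c,e), anc(e,a)
round 3: derive anc(f,a) via R1 from anc(f,i), anc(i,a)
round 3: derive anc(f,e) via R1 from anc(f,i), anc(i,e)
round 3: derive anc(j,a) via R1 from anc(j,e), anc(e,a)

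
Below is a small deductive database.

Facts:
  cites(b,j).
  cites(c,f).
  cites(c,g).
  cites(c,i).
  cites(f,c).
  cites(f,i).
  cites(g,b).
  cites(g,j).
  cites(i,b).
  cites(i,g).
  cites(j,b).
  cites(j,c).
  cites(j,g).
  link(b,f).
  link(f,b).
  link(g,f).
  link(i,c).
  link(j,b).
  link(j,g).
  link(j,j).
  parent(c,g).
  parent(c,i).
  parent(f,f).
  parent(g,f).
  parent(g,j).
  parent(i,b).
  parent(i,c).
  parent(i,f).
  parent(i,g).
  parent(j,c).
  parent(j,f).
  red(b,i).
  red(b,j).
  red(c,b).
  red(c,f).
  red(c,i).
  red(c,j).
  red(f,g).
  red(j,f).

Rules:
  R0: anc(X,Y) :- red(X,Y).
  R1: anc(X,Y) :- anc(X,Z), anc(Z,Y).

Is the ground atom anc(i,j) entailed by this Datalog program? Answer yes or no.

round 1: derive anc(b,i) via R0 from red(b,i)
round 1: derive anc(b,j) via R0 from red(b,j)
round 1: derive anc(c,b) via R0 from red(c,b)
round 1: derive anc(c,f) via R0 from red(c,f)
round 1: derive anc(c,i) via R0 from red(c,i)
round 1: derive anc(c,j) via R0 from red(c,j)
round 1: derive anc(f,g) via R0 from red(f,g)
round 1: derive anc(j,f) via R0 from red(j,f)
round 2: derive anc(b,f) via R1 from anc(b,j), anc(j,f)
round 2: derive anc(c,g) via R1 from anc(c,f), anc(f,g)
round 2: derive anc(j,g) via R1 from anc(j,f), anc(f,g)
round 3: derive anc(b,g) via R1 from anc(b,f), anc(f,g)

no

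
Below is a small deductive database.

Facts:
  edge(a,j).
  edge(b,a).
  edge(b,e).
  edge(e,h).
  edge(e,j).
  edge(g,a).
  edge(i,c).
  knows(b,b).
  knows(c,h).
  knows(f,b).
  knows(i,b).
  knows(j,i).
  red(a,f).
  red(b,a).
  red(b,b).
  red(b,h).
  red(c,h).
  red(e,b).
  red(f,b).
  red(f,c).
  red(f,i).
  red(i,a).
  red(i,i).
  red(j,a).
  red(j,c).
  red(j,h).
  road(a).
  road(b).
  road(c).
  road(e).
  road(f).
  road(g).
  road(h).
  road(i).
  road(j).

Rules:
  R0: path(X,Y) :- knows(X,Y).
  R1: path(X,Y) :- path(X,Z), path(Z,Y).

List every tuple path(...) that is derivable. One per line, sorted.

path(b,b)
path(c,h)
path(f,b)
path(i,b)
path(j,b)
path(j,i)

round 1: derive path(b,b) via R0 from knows(b,b)
round 1: derive path(c,h) via R0 from knows(c,h)
round 1: derive path(f,b) via R0 from knows(f,b)
round 1: derive path(i,b) via R0 from knows(i,b)
round 1: derive path(j,i) via R0 from knows(j,i)
round 2: derive path(j,b) via R1 from path(j,i), path(i,b)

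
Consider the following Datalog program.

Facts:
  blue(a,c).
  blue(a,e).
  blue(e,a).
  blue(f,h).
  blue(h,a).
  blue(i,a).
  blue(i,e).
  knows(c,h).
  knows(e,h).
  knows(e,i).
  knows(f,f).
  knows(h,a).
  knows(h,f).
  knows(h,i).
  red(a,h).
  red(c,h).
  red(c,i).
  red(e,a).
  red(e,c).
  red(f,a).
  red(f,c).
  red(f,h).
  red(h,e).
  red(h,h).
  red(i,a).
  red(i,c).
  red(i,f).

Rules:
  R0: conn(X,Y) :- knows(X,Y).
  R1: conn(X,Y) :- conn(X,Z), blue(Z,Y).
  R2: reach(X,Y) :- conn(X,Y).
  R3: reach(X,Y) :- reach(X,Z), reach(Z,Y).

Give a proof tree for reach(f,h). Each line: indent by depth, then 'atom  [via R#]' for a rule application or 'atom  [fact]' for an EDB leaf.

reach(f,h)  [via R2]
  conn(f,h)  [via R1]
    conn(f,f)  [via R0]
      knows(f,f)  [fact]
    blue(f,h)  [fact]

round 1: derive conn(c,h) via R0 from knows(c,h)
round 1: derive conn(e,h) via R0 from knows(e,h)
round 1: derive conn(e,i) via R0 from knows(e,i)
round 1: derive conn(f,f) via R0 from knows(f,f)
round 1: derive conn(h,a) via R0 from knows(h,a)
round 1: derive conn(h,f) via R0 from knows(h,f)
round 1: derive conn(h,i) via R0 from knows(h,i)
round 2: derive conn(c,a) via R1 from conn(c,h), blue(h,a)
round 2: derive conn(e,a) via R1 from conn(e,h), blue(h,a)
round 2: derive conn(e,e) via R1 from conn(e,i), blue(i,e)
round 2: derive conn(f,h) via R1 from conn(f,f), blue(f,h)
round 2: derive conn(h,c) via R1 from conn(h,a), blue(a,c)
round 2: derive conn(h,e) via R1 from conn(h,a), blue(a,e)
round 2: derive conn(h,h) via R1 from conn(h,f), blue(f,h)
round 2: derive reach(c,h) via R2 from conn(c,h)
round 2: derive reach(e,h) via R2 from conn(e,h)
round 2: derive reach(e,i) via R2 from conn(e,i)
round 2: derive reach(f,f) via R2 from conn(f,f)
round 2: derive reach(h,a) via R2 from conn(h,a)
round 2: derive reach(h,f) via R2 from conn(h,f)
round 2: derive reach(h,i) via R2 from conn(h,i)
round 3: derive conn(c,c) via R1 from conn(c,a), blue(a,c)
round 3: derive conn(c,e) via R1 from conn(c,a), blue(a,e)
round 3: derive conn(e,c) via R1 from conn(e,a), blue(a,c)
round 3: derive conn(f,a) via R1 from conn(f,h), blue(h,a)
round 3: derive reach(c,a) via R2 from conn(c,a)
round 3: derive reach(e,a) via R2 from conn(e,a)
round 3: derive reach(e,e) via R2 from conn(e,e)
round 3: derive reach(f,h) via R2 from conn(f,h)
round 3: derive reach(h,c) via R2 from conn(h,c)
round 3: derive reach(h,e) via R2 from conn(h,e)
round 3: derive reach(h,h) via R2 from conn(h,h)
round 3: derive reach(c,f) via R3 from reach(c,h), reach(h,f)
round 3: derive reach(c,i) via R3 from reach(c,h), reach(h,i)
round 3: derive reach(e,f) via R3 from reach(e,h), reach(h,f)
round 4: derive conn(f,c) via R1 from conn(f,a), blue(a,c)
round 4: derive conn(f,e) via R1 from conn(f,a), blue(a,e)
round 4: derive reach(c,c) via R2 from conn(c,c)
round 4: derive reach(c,e) via R2 from conn(c,e)
round 4: derive reach(e,c) via R2 from conn(e,c)
round 4: derive reach(f,a) via R2 from conn(f,a)
round 4: derive reach(f,c) via R3 from reach(f,h), reach(h,c)
round 4: derive reach(f,e) via R3 from reach(f,h), reach(h,e)
round 4: derive reach(f,i) via R3 from reach(f,h), reach(h,i)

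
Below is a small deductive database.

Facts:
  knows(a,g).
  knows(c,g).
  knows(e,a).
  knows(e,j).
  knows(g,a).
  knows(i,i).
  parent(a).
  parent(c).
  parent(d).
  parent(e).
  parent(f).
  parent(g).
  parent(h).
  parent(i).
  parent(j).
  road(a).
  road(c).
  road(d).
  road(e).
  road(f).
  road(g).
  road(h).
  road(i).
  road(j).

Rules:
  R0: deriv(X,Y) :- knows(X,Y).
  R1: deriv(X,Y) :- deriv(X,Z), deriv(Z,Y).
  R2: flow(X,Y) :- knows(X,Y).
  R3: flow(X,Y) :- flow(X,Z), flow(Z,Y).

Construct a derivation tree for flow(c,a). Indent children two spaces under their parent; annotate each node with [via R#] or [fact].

flow(c,a)  [via R3]
  flow(c,g)  [via R2]
    knows(c,g)  [fact]
  flow(g,a)  [via R2]
    knows(g,a)  [fact]

round 1: derive flow(a,g) via R2 from knows(a,g)
round 1: derive flow(c,g) via R2 from knows(c,g)
round 1: derive flow(e,a) via R2 from knows(e,a)
round 1: derive flow(e,j) via R2 from knows(e,j)
round 1: derive flow(g,a) via R2 from knows(g,a)
round 1: derive flow(i,i) via R2 from knows(i,i)
round 2: derive flow(a,a) via R3 from flow(a,g), flow(g,a)
round 2: derive flow(c,a) via R3 from flow(c,g), flow(g,a)
round 2: derive flow(e,g) via R3 from flow(e,a), flow(a,g)
round 2: derive flow(g,g) via R3 from flow(g,a), flow(a,g)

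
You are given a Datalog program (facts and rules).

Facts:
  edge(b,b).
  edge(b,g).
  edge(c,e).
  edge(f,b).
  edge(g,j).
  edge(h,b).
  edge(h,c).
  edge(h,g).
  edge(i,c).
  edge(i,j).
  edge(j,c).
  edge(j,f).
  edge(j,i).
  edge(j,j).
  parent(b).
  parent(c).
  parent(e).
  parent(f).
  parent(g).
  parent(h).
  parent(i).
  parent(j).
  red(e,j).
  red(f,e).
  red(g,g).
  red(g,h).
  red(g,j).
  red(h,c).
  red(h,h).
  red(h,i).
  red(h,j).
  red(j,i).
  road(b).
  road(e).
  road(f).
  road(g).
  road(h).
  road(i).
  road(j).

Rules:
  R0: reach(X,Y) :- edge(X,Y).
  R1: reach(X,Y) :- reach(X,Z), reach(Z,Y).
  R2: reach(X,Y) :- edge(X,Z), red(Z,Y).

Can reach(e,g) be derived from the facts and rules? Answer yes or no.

round 1: derive reach(b,b) via R0 from edge(b,b)
round 1: derive reach(b,g) via R0 from edge(b,g)
round 1: derive reach(c,e) via R0 from edge(c,e)
round 1: derive reach(f,b) via R0 from edge(f,b)
round 1: derive reach(g,j) via R0 from edge(g,j)
round 1: derive reach(h,b) via R0 from edge(h,b)
round 1: derive reach(h,c) via R0 from edge(h,c)
round 1: derive reach(h,g) via R0 from edge(h,g)
round 1: derive reach(i,c) via R0 from edge(i,c)
round 1: derive reach(i,j) via R0 from edge(i,j)
round 1: derive reach(j,c) via R0 from edge(j,c)
round 1: derive reach(j,f) via R0 from edge(j,f)
round 1: derive reach(j,i) via R0 from edge(j,i)
round 1: derive reach(j,j) via R0 from edge(j,j)
round 1: derive reach(b,h) via R2 from edge(b,g), red(g,h)
round 1: derive reach(b,j) via R2 from edge(b,g), red(g,j)
round 1: derive reach(c,j) via R2 from edge(c,e), red(e,j)
round 1: derive reach(g,i) via R2 from edge(g,j), red(j,i)
round 1: derive reach(h,h) via R2 from edge(h,g), red(g,h)
round 1: derive reach(h,j) via R2 from edge(h,g), red(g,j)
round 1: derive reach(i,i) via R2 from edge(i,j), red(j,i)
round 1: derive reach(j,e) via R2 from edge(j,f), red(f,e)
round 2: derive reach(b,c) via R1 from reach(b,h), reach(h,c)
round 2: derive reach(b,e) via R1 from reach(b,j), reach(j,e)
round 2: derive reach(b,f) via R1 from reach(b,j), reach(j,f)
round 2: derive reach(b,i) via R1 from reach(b,g), reach(g,i)
round 2: derive reach(c,c) via R1 from reach(c,j), reach(j,c)
round 2: derive reach(c,f) via R1 from reach(c,j), reach(j,f)
round 2: derive reach(c,i) via R1 from reach(c,j), reach(j,i)
round 2: derive reach(f,g) via R1 from reach(f,b), reach(b,g)
round 2: derive reach(f,h) via R1 from reach(f,b), reach(b,h)
round 2: derive reach(f,j) via R1 from reach(f,b), reach(b,j)
round 2: derive reach(g,c) via R1 from reach(g,i), reach(i,c)
round 2: derive reach(g,e) via R1 from reach(g,j), reach(j,e)
round 2: derive reach(g,f) via R1 from reach(g,j), reach(j,f)
round 2: derive reach(h,e) via R1 from reach(h,c), reach(c,e)
round 2: derive reach(h,f) via R1 from reach(h,j), reach(j,f)
round 2: derive reach(h,i) via R1 from reach(h,g), reach(g,i)
round 2: derive reach(i,e) via R1 from reach(i,c), reach(c,e)
round 2: derive reach(i,f) via R1 from reach(i,j), reach(j,f)
round 2: derive reach(j,b) via R1 from reach(j,f), reach(f,b)
round 3: derive reach(c,b) via R1 from reach(c,f), reach(f,b)
round 3: derive reach(c,g) via R1 from reach(c,f), reach(f,g)
round 3: derive reach(c,h) via R1 from reach(c,f), reach(f,h)
round 3: derive reach(f,c) via R1 from reach(f,b), reach(b,c)
round 3: derive reach(f,e) via R1 from reach(f,b), reach(b,e)
round 3: derive reach(f,f) via R1 from reach(f,b), reach(b,f)
round 3: derive reach(f,i) via R1 from reach(f,b), reach(b,i)
round 3: derive reach(g,b) via R1 from reach(g,f), reach(f,b)
round 3: derive reach(g,g) via R1 from reach(g,f), reach(f,g)
round 3: derive reach(g,h) via R1 from reach(g,f), reach(f,h)
round 3: derive reach(i,b) via R1 from reach(i,f), reach(f,b)
round 3: derive reach(i,g) via R1 from reach(i,f), reach(f,g)
round 3: derive reach(i,h) via R1 from reach(i,f), reach(f,h)
round 3: derive reach(j,g) via R1 from reach(j,b), reach(b,g)
round 3: derive reach(j,h) via R1 from reach(j,b), reach(b,h)

no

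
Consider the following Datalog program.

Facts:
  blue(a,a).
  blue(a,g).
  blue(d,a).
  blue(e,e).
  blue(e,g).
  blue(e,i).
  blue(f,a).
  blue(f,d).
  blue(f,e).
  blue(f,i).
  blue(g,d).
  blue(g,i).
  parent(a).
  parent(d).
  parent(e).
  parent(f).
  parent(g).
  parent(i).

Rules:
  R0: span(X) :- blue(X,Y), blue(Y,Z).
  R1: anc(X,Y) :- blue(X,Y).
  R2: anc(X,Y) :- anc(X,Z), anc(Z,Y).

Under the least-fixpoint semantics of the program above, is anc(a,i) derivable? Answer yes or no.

round 1: derive anc(a,a) via R1 from blue(a,a)
round 1: derive anc(a,g) via R1 from blue(a,g)
round 1: derive anc(d,a) via R1 from blue(d,a)
round 1: derive anc(e,e) via R1 from blue(e,e)
round 1: derive anc(e,g) via R1 from blue(e,g)
round 1: derive anc(e,i) via R1 from blue(e,i)
round 1: derive anc(f,a) via R1 from blue(f,a)
round 1: derive anc(f,d) via R1 from blue(f,d)
round 1: derive anc(f,e) via R1 from blue(f,e)
round 1: derive anc(f,i) via R1 from blue(f,i)
round 1: derive anc(g,d) via R1 from blue(g,d)
round 1: derive anc(g,i) via R1 from blue(g,i)
round 2: derive anc(a,d) via R2 from anc(a,g), anc(g,d)
round 2: derive anc(a,i) via R2 from anc(a,g), anc(g,i)
round 2: derive anc(d,g) via R2 from anc(d,a), anc(a,g)
round 2: derive anc(e,d) via R2 from anc(e,g), anc(g,d)
round 2: derive anc(f,g) via R2 from anc(f,a), anc(a,g)
round 2: derive anc(g,a) via R2 from anc(g,d), anc(d,a)
round 3: derive anc(d,d) via R2 from anc(d,a), anc(a,d)
round 3: derive anc(d,i) via R2 from anc(d,a), anc(a,i)
round 3: derive anc(e,a) via R2 from anc(e,d), anc(d,a)
round 3: derive anc(g,g) via R2 from anc(g,a), anc(a,g)

yes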